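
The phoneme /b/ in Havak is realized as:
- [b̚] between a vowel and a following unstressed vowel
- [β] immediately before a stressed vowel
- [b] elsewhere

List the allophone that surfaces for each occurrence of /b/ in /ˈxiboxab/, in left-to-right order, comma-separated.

Occurrence 1 (position 3): between a vowel and a following unstressed vowel → [b̚].
Occurrence 2 (position 7): no conditioning environment matches → elsewhere allophone [b].

[b̚], [b]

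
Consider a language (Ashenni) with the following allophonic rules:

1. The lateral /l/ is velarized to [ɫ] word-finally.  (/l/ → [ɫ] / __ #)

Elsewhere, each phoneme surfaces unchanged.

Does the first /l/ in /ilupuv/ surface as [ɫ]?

/l/ (between /i/ and /u/) is in the target of rule 1 but the environment (word-finally) is not met → [l].
The actual realization is [l], not [ɫ].

No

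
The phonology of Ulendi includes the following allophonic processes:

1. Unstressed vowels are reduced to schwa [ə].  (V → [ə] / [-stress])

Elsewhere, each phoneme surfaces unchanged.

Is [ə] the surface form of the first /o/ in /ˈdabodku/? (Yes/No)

Yes

/o/ (between /b/ and /d/) occurs in an unstressed syllable → [ə] by rule 1.
The actual realization is [ə], which matches [ə].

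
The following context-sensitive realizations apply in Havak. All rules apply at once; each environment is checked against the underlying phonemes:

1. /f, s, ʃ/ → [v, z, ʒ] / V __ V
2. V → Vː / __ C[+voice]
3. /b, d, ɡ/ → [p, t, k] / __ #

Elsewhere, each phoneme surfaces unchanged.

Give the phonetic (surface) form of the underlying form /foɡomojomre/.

[foːɡoːmoːjoːmre]

/f/ (word-initial) is in the target of rule 1 but the environment (between two vowels) is not met → [f].
/o/ meets the environment for rule 2 (before a voiced consonant) → [oː].
/ɡ/ (between /o/ and /o/): rule 3 targets it, but not word-finally → unchanged [ɡ].
/o/ — between /ɡ/ and /m/, before a voiced consonant — surfaces as [oː] (rule 2).
/o/ meets the environment for rule 2 (before a voiced consonant) → [oː].
/o/ meets the environment for rule 2 (before a voiced consonant) → [oː].
/e/ — word-final; rule 2 does not apply here → [e].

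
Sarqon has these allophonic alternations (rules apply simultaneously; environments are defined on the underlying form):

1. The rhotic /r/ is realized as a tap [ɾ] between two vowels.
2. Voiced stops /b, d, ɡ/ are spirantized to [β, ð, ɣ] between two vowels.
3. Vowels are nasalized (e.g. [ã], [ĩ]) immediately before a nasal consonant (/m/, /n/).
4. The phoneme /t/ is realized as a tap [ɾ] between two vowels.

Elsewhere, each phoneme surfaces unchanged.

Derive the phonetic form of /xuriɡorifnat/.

/x/ — not in any rule's target class → [x].
/u/ (between /x/ and /r/) is in the target of rule 3 but the environment (before a nasal consonant) is not met → [u].
/r/ (between /u/ and /i/): between two vowels, so rule 1 applies → [ɾ].
/i/ — between /r/ and /ɡ/; rule 3 does not apply here → [i].
/ɡ/ meets the environment for rule 2 (between two vowels) → [ɣ].
/o/ — between /ɡ/ and /r/; rule 3 does not apply here → [o].
/r/ meets the environment for rule 1 (between two vowels) → [ɾ].
/i/ (between /r/ and /f/) fails the environment for rule 3, so it stays [i].
/f/ (between /i/ and /n/) is unaffected → [f].
/n/ (between /f/ and /a/) is unaffected → [n].
/a/ (between /n/ and /t/) is in the target of rule 3 but the environment (before a nasal consonant) is not met → [a].
/t/ (word-final): rule 4 targets it, but not between two vowels → unchanged [t].

[xuɾiɣoɾifnat]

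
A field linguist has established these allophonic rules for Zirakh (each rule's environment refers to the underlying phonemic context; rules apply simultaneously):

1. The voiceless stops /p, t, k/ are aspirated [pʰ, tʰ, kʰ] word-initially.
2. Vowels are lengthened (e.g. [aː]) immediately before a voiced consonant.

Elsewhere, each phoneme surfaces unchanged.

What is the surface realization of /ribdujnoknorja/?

[riːbduːjnoknoːrja]

/r/ stays [r].
/i/ meets the environment for rule 2 (before a voiced consonant) → [iː].
/b/ (between /i/ and /d/): no rule targets it → [b].
/d/ stays [d].
/u/ meets the environment for rule 2 (before a voiced consonant) → [uː].
/j/ — not in any rule's target class → [j].
/n/ stays [n].
/o/ (between /n/ and /k/) fails the environment for rule 2, so it stays [o].
/k/ (between /o/ and /n/) is in the target of rule 1 but the environment (word-initially) is not met → [k].
/n/ (between /k/ and /o/): no rule targets it → [n].
Rule 2 applies to /o/ (between /n/ and /r/: before a voiced consonant) → [oː].
/r/ stays [r].
/j/ stays [j].
/a/ (word-final): rule 2 targets it, but not before a voiced consonant → unchanged [a].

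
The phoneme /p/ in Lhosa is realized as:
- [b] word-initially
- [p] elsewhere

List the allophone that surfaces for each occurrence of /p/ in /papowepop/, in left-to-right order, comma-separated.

Occurrence 1 (position 1): word-initially → [b].
Occurrence 2 (position 3): no conditioning environment matches → elsewhere allophone [p].
Occurrence 3 (position 7): no conditioning environment matches → elsewhere allophone [p].
Occurrence 4 (position 9): no conditioning environment matches → elsewhere allophone [p].

[b], [p], [p], [p]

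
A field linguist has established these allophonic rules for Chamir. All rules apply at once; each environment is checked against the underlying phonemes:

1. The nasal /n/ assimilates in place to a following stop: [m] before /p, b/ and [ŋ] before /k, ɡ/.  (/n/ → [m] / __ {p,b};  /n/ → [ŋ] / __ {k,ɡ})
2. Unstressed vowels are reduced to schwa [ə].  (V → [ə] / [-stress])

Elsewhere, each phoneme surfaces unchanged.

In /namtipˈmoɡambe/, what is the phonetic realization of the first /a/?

[ə]

/a/ meets the environment for rule 2 (in an unstressed syllable) → [ə].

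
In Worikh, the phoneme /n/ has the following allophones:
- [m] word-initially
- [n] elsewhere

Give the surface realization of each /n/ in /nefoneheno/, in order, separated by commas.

Occurrence 1 (position 1): word-initially → [m].
Occurrence 2 (position 5): no conditioning environment matches → elsewhere allophone [n].
Occurrence 3 (position 9): no conditioning environment matches → elsewhere allophone [n].

[m], [n], [n]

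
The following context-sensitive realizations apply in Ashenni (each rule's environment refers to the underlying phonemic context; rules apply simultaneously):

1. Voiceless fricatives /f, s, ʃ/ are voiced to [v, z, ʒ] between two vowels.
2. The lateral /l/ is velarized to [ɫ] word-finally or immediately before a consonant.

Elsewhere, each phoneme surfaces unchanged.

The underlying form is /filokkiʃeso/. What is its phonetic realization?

/f/ (word-initial) is in the target of rule 1 but the environment (between two vowels) is not met → [f].
/i/ stays [i].
/l/ (between /i/ and /o/) is in the target of rule 2 but the environment (word-finally or immediately before a consonant) is not met → [l].
/o/ (between /l/ and /k/) is unaffected → [o].
/k/ (between /o/ and /k/) is unaffected → [k].
/k/ (between /k/ and /i/): no rule targets it → [k].
/i/ stays [i].
Rule 1 applies to /ʃ/ (between /i/ and /e/: between two vowels) → [ʒ].
/e/ (between /ʃ/ and /s/): no rule targets it → [e].
/s/ (between /e/ and /o/): between two vowels, so rule 1 applies → [z].
/o/ (word-final) is unaffected → [o].

[filokkiʒezo]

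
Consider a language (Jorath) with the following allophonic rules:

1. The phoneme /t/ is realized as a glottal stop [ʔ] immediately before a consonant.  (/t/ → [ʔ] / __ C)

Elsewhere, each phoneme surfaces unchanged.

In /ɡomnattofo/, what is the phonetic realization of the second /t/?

/t/ (between /t/ and /o/): rule 1 targets it, but not immediately before a consonant → unchanged [t].

[t]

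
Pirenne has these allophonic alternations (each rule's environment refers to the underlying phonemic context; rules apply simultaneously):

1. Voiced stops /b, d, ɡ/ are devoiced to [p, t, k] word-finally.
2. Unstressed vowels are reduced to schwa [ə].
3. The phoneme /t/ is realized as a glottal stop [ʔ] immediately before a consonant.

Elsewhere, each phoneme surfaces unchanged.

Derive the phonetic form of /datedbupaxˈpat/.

[dətədbəpəxˈpat]

/d/ — word-initial; rule 1 does not apply here → [d].
/a/ — between /d/ and /t/, in an unstressed syllable — surfaces as [ə] (rule 2).
/t/ (between /a/ and /e/): rule 3 targets it, but not immediately before a consonant → unchanged [t].
/e/ (between /t/ and /d/): in an unstressed syllable, so rule 2 applies → [ə].
/d/ — between /e/ and /b/; rule 1 does not apply here → [d].
/b/ (between /d/ and /u/) is in the target of rule 1 but the environment (word-finally) is not met → [b].
/u/ meets the environment for rule 2 (in an unstressed syllable) → [ə].
/a/ (between /p/ and /x/) occurs in an unstressed syllable → [ə] by rule 2.
/a/ — between /p/ and /t/; rule 2 does not apply here → [a].
/t/ (word-final) fails the environment for rule 3, so it stays [t].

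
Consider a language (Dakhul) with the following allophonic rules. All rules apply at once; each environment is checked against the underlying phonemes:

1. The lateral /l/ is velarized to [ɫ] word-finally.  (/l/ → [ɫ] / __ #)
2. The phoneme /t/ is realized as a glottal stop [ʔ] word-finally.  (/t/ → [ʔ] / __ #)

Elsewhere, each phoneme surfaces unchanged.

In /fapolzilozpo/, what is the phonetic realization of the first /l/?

/l/ (between /o/ and /z/): rule 1 targets it, but not word-finally → unchanged [l].

[l]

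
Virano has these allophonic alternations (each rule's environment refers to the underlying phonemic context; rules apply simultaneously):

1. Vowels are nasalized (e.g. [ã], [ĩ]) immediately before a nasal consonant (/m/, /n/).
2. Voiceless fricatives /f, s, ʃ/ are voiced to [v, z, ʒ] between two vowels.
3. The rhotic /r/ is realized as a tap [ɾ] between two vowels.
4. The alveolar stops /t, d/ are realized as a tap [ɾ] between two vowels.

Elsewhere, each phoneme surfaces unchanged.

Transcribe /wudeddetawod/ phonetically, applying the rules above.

[wuɾeddeɾawod]

/w/ (word-initial): no rule targets it → [w].
/u/ (between /w/ and /d/) fails the environment for rule 1, so it stays [u].
/d/ (between /u/ and /e/): between two vowels, so rule 4 applies → [ɾ].
/e/ — between /d/ and /d/; rule 1 does not apply here → [e].
/d/ (between /e/ and /d/) is in the target of rule 4 but the environment (between two vowels) is not met → [d].
/d/ (between /d/ and /e/) fails the environment for rule 4, so it stays [d].
/e/ (between /d/ and /t/): rule 1 targets it, but not before a nasal consonant → unchanged [e].
/t/ (between /e/ and /a/): between two vowels, so rule 4 applies → [ɾ].
/a/ (between /t/ and /w/): rule 1 targets it, but not before a nasal consonant → unchanged [a].
/w/ — not in any rule's target class → [w].
/o/ (between /w/ and /d/) fails the environment for rule 1, so it stays [o].
/d/ (word-final) is in the target of rule 4 but the environment (between two vowels) is not met → [d].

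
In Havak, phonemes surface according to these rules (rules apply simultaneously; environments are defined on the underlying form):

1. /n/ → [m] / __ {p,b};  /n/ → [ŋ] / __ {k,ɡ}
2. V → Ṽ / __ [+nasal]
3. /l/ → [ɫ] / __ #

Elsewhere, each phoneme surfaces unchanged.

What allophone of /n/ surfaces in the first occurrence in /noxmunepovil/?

/n/ — word-initial; rule 1 does not apply here → [n].

[n]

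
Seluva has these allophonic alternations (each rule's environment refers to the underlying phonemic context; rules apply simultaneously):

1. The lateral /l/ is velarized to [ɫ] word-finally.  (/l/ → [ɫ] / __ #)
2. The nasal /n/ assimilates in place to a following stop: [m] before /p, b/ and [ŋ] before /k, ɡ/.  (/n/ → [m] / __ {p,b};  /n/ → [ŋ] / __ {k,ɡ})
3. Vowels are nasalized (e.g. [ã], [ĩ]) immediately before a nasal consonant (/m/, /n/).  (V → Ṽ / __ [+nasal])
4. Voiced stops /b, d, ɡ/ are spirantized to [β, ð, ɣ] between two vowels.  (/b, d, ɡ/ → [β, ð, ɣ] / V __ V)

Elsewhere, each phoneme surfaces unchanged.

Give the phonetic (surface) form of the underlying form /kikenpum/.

/i/ — between /k/ and /k/; rule 3 does not apply here → [i].
/e/ (between /k/ and /n/) occurs before a nasal consonant → [ẽ] by rule 3.
/n/ — between /e/ and /p/, before a labial or velar stop — surfaces as [m] (rule 2).
/u/ meets the environment for rule 3 (before a nasal consonant) → [ũ].

[kikẽmpũm]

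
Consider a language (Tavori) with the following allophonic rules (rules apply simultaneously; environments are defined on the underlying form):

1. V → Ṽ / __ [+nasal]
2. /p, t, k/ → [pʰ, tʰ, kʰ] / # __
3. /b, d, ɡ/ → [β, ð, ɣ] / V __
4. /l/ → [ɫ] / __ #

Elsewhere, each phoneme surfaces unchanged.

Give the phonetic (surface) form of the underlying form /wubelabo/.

/w/ (word-initial) is unaffected → [w].
/u/ (between /w/ and /b/) fails the environment for rule 1, so it stays [u].
Rule 3 applies to /b/ (between /u/ and /e/: immediately after a vowel) → [β].
/e/ (between /b/ and /l/) is in the target of rule 1 but the environment (before a nasal consonant) is not met → [e].
/l/ — between /e/ and /a/; rule 4 does not apply here → [l].
/a/ (between /l/ and /b/): rule 1 targets it, but not before a nasal consonant → unchanged [a].
/b/ (between /a/ and /o/) occurs immediately after a vowel → [β] by rule 3.
/o/ (word-final) is in the target of rule 1 but the environment (before a nasal consonant) is not met → [o].

[wuβelaβo]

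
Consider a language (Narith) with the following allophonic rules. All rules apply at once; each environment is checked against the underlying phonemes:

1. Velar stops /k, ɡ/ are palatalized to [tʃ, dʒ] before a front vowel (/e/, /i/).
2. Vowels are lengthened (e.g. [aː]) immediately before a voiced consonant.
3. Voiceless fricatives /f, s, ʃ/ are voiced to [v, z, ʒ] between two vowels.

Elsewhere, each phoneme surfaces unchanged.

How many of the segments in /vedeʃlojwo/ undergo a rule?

Segments that undergo a rule: /e/ → [eː] (rule 2); /o/ → [oː] (rule 2).
All other segments surface unchanged.

2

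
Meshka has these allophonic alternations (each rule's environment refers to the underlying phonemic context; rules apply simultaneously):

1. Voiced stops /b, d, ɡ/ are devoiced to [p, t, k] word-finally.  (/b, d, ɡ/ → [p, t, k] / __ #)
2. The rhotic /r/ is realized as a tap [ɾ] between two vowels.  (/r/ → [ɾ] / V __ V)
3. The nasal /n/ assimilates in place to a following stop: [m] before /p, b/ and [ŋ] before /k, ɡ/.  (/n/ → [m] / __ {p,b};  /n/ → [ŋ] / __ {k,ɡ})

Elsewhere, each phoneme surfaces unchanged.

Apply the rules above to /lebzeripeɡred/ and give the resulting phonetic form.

[lebzeɾipeɡret]

/l/ stays [l].
/e/ — not in any rule's target class → [e].
/b/ (between /e/ and /z/) is in the target of rule 1 but the environment (word-finally) is not met → [b].
/z/ (between /b/ and /e/) is unaffected → [z].
/e/ stays [e].
Rule 2 applies to /r/ (between /e/ and /i/: between two vowels) → [ɾ].
/i/ — not in any rule's target class → [i].
/p/ — not in any rule's target class → [p].
/e/ — not in any rule's target class → [e].
/ɡ/ (between /e/ and /r/) is in the target of rule 1 but the environment (word-finally) is not met → [ɡ].
/r/ — between /ɡ/ and /e/; rule 2 does not apply here → [r].
/e/ (between /r/ and /d/): no rule targets it → [e].
/d/ (word-final): word-finally, so rule 1 applies → [t].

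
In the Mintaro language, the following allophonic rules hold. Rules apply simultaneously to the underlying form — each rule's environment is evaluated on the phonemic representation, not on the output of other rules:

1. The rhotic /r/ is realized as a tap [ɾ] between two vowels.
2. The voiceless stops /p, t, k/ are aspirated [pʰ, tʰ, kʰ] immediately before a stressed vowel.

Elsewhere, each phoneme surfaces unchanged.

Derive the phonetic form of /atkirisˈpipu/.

/a/ (word-initial) is unaffected → [a].
/t/ (between /a/ and /k/) fails the environment for rule 2, so it stays [t].
/k/ (between /t/ and /i/) fails the environment for rule 2, so it stays [k].
/i/ — not in any rule's target class → [i].
/r/ — between /i/ and /i/, between two vowels — surfaces as [ɾ] (rule 1).
/i/ stays [i].
/s/ — not in any rule's target class → [s].
/p/ — between /s/ and /i/, immediately before a stressed vowel — surfaces as [pʰ] (rule 2).
/i/ — not in any rule's target class → [i].
/p/ (between /i/ and /u/) is in the target of rule 2 but the environment (immediately before a stressed vowel) is not met → [p].
/u/ stays [u].

[atkiɾisˈpʰipu]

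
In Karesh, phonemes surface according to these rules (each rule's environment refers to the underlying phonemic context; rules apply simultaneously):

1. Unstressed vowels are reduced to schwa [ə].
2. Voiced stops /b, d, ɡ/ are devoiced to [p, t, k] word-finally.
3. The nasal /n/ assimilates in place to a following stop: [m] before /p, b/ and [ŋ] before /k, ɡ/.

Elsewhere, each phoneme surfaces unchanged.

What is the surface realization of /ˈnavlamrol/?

/n/ — word-initial; rule 3 does not apply here → [n].
/a/ (between /n/ and /v/): rule 1 targets it, but not in an unstressed syllable → unchanged [a].
/a/ (between /l/ and /m/) occurs in an unstressed syllable → [ə] by rule 1.
/o/ — between /r/ and /l/, in an unstressed syllable — surfaces as [ə] (rule 1).

[ˈnavləmrəl]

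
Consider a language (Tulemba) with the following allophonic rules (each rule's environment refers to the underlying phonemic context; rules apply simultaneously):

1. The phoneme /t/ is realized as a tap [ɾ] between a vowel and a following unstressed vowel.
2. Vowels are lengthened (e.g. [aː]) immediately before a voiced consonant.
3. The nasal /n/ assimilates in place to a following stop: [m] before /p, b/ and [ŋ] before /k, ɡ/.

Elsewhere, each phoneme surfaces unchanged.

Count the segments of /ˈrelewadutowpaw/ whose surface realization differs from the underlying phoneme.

6

Segments that undergo a rule: /e/ → [eː] (rule 2); /e/ → [eː] (rule 2); /a/ → [aː] (rule 2); /t/ → [ɾ] (rule 1); /o/ → [oː] (rule 2); /a/ → [aː] (rule 2).
All other segments surface unchanged.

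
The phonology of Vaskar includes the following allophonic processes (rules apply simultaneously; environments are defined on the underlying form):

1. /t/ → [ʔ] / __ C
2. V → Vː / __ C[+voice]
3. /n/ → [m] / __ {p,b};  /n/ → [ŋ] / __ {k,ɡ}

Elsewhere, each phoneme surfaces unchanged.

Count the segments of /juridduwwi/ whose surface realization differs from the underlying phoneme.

3

Segments that undergo a rule: /u/ → [uː] (rule 2); /i/ → [iː] (rule 2); /u/ → [uː] (rule 2).
All other segments surface unchanged.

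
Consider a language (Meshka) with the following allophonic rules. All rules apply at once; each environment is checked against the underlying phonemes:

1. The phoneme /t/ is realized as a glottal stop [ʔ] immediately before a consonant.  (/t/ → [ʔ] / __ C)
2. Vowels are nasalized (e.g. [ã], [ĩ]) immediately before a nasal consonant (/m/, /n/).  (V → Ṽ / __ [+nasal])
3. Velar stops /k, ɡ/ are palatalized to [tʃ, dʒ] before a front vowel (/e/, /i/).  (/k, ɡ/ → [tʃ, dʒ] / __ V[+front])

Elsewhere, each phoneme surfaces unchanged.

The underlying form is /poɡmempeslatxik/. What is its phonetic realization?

/p/ (word-initial) is unaffected → [p].
/o/ (between /p/ and /ɡ/): rule 2 targets it, but not before a nasal consonant → unchanged [o].
/ɡ/ (between /o/ and /m/) is in the target of rule 3 but the environment (before a front vowel) is not met → [ɡ].
/m/ (between /ɡ/ and /e/) is unaffected → [m].
Rule 2 applies to /e/ (between /m/ and /m/: before a nasal consonant) → [ẽ].
/m/ — not in any rule's target class → [m].
/p/ (between /m/ and /e/): no rule targets it → [p].
/e/ (between /p/ and /s/) fails the environment for rule 2, so it stays [e].
/s/ stays [s].
/l/ — not in any rule's target class → [l].
/a/ — between /l/ and /t/; rule 2 does not apply here → [a].
Rule 1 applies to /t/ (between /a/ and /x/: immediately before a consonant) → [ʔ].
/x/ — not in any rule's target class → [x].
/i/ (between /x/ and /k/) is in the target of rule 2 but the environment (before a nasal consonant) is not met → [i].
/k/ — word-final; rule 3 does not apply here → [k].

[poɡmẽmpeslaʔxik]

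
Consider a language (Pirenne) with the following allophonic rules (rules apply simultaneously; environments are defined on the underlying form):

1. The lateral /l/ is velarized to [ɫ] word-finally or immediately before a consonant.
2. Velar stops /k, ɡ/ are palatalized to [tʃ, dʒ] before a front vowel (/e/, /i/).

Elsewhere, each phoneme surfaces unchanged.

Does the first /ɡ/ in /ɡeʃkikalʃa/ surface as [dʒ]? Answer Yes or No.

Yes

/ɡ/ (word-initial) occurs before a front vowel → [dʒ] by rule 2.
The actual realization is [dʒ], which matches [dʒ].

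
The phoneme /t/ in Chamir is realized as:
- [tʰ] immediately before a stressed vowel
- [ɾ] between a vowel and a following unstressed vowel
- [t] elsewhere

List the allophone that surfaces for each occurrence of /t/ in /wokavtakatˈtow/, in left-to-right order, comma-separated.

Occurrence 1 (position 6): no conditioning environment matches → elsewhere allophone [t].
Occurrence 2 (position 10): no conditioning environment matches → elsewhere allophone [t].
Occurrence 3 (position 11): immediately before a stressed vowel → [tʰ].

[t], [t], [tʰ]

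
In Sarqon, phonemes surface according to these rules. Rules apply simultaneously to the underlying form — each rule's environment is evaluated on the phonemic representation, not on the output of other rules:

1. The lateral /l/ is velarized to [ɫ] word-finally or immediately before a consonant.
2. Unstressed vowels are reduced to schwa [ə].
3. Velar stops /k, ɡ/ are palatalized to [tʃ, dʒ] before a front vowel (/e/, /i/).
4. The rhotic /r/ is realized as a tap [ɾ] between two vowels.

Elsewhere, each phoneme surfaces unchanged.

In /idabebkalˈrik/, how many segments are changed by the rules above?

Segments that undergo a rule: /i/ → [ə] (rule 2); /a/ → [ə] (rule 2); /e/ → [ə] (rule 2); /a/ → [ə] (rule 2); /l/ → [ɫ] (rule 1).
All other segments surface unchanged.

5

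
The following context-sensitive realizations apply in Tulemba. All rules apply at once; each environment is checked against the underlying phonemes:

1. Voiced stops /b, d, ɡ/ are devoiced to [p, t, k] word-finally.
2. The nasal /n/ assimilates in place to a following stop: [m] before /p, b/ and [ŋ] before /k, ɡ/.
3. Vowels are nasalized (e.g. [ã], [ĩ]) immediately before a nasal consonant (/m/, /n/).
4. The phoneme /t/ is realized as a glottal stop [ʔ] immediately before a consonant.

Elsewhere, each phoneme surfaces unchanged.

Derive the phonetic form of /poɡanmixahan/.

[poɡãnmixahãn]

/p/ stays [p].
/o/ (between /p/ and /ɡ/) is in the target of rule 3 but the environment (before a nasal consonant) is not met → [o].
/ɡ/ (between /o/ and /a/): rule 1 targets it, but not word-finally → unchanged [ɡ].
/a/ meets the environment for rule 3 (before a nasal consonant) → [ã].
/n/ (between /a/ and /m/) fails the environment for rule 2, so it stays [n].
/m/ stays [m].
/i/ (between /m/ and /x/) fails the environment for rule 3, so it stays [i].
/x/ (between /i/ and /a/) is unaffected → [x].
/a/ (between /x/ and /h/) fails the environment for rule 3, so it stays [a].
/h/ stays [h].
/a/ — between /h/ and /n/, before a nasal consonant — surfaces as [ã] (rule 3).
/n/ (word-final) is in the target of rule 2 but the environment (before a labial or velar stop) is not met → [n].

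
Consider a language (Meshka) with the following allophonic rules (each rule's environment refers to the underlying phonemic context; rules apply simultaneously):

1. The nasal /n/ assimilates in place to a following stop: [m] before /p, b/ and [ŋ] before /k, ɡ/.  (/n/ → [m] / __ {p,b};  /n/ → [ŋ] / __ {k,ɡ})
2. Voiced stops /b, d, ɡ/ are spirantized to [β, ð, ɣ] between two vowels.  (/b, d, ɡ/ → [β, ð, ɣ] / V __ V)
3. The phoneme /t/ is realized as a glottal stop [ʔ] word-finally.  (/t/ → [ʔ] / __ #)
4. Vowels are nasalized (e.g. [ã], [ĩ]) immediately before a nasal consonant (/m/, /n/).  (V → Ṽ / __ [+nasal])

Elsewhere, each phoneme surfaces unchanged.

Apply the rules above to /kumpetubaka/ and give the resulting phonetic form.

/u/ (between /k/ and /m/): before a nasal consonant, so rule 4 applies → [ũ].
/e/ — between /p/ and /t/; rule 4 does not apply here → [e].
/t/ (between /e/ and /u/) fails the environment for rule 3, so it stays [t].
/u/ — between /t/ and /b/; rule 4 does not apply here → [u].
/b/ meets the environment for rule 2 (between two vowels) → [β].
/a/ (between /b/ and /k/) fails the environment for rule 4, so it stays [a].
/a/ (word-final): rule 4 targets it, but not before a nasal consonant → unchanged [a].

[kũmpetuβaka]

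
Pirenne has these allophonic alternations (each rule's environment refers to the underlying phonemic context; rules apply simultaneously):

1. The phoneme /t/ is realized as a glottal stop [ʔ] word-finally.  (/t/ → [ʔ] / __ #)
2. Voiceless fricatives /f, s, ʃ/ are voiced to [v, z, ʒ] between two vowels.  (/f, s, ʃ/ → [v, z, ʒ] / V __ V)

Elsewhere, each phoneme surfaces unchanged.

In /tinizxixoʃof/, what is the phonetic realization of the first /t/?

[t]

/t/ (word-initial): rule 1 targets it, but not word-finally → unchanged [t].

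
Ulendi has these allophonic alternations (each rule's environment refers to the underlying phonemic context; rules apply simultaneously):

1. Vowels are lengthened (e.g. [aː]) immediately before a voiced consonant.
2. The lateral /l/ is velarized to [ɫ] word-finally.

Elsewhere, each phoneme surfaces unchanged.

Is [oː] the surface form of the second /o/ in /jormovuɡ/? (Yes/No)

/o/ (between /m/ and /v/) occurs before a voiced consonant → [oː] by rule 1.
The actual realization is [oː], which matches [oː].

Yes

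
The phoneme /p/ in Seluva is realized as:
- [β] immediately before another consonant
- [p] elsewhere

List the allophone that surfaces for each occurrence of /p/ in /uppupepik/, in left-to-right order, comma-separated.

[β], [p], [p], [p]

Occurrence 1 (position 2): immediately before another consonant → [β].
Occurrence 2 (position 3): no conditioning environment matches → elsewhere allophone [p].
Occurrence 3 (position 5): no conditioning environment matches → elsewhere allophone [p].
Occurrence 4 (position 7): no conditioning environment matches → elsewhere allophone [p].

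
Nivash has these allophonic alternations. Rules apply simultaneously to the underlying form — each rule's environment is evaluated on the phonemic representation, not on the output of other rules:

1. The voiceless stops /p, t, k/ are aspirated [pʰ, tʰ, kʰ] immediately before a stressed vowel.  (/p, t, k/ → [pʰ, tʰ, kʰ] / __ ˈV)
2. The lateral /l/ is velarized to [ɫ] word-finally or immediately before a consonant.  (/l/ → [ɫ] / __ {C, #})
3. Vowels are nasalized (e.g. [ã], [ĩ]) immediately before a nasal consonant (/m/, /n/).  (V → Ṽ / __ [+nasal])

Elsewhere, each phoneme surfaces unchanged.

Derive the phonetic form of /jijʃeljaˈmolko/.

/i/ (between /j/ and /j/): rule 3 targets it, but not before a nasal consonant → unchanged [i].
/e/ (between /ʃ/ and /l/) fails the environment for rule 3, so it stays [e].
/l/ — between /e/ and /j/, word-finally or immediately before a consonant — surfaces as [ɫ] (rule 2).
/a/ (between /j/ and /m/): before a nasal consonant, so rule 3 applies → [ã].
/o/ — between /m/ and /l/; rule 3 does not apply here → [o].
/l/ (between /o/ and /k/): word-finally or immediately before a consonant, so rule 2 applies → [ɫ].
/k/ (between /l/ and /o/): rule 1 targets it, but not immediately before a stressed vowel → unchanged [k].
/o/ (word-final): rule 3 targets it, but not before a nasal consonant → unchanged [o].

[jijʃeɫjãˈmoɫko]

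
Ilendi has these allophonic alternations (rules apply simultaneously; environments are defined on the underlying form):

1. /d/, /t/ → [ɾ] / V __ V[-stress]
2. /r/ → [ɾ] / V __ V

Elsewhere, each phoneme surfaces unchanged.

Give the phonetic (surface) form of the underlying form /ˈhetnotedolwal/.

/h/ stays [h].
/e/ — not in any rule's target class → [e].
/t/ (between /e/ and /n/) fails the environment for rule 1, so it stays [t].
/n/ stays [n].
/o/ (between /n/ and /t/): no rule targets it → [o].
/t/ meets the environment for rule 1 (between a vowel and a following unstressed vowel) → [ɾ].
/e/ — not in any rule's target class → [e].
/d/ (between /e/ and /o/): between a vowel and a following unstressed vowel, so rule 1 applies → [ɾ].
/o/ stays [o].
/l/ (between /o/ and /w/) is unaffected → [l].
/w/ (between /l/ and /a/): no rule targets it → [w].
/a/ (between /w/ and /l/) is unaffected → [a].
/l/ stays [l].

[ˈhetnoɾeɾolwal]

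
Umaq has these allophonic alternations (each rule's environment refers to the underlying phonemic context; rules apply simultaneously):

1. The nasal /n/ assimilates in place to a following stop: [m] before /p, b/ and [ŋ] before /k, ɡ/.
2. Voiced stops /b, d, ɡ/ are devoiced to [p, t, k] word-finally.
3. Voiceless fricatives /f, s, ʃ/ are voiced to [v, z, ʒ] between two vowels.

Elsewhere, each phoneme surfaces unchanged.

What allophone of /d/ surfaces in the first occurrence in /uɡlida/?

/d/ (between /i/ and /a/) is in the target of rule 2 but the environment (word-finally) is not met → [d].

[d]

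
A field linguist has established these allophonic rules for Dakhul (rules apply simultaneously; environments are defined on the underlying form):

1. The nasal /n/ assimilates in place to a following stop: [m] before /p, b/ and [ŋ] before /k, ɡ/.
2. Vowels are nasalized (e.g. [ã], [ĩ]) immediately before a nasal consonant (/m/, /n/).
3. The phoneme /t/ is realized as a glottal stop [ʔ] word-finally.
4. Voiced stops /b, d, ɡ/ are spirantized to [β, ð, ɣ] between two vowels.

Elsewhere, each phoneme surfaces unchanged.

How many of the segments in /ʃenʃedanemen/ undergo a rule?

Segments that undergo a rule: /e/ → [ẽ] (rule 2); /d/ → [ð] (rule 4); /a/ → [ã] (rule 2); /e/ → [ẽ] (rule 2); /e/ → [ẽ] (rule 2).
All other segments surface unchanged.

5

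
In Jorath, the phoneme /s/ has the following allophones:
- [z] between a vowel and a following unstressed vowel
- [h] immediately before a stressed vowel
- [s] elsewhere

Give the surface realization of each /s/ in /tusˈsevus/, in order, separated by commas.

[s], [h], [s]

Occurrence 1 (position 3): no conditioning environment matches → elsewhere allophone [s].
Occurrence 2 (position 4): immediately before a stressed vowel → [h].
Occurrence 3 (position 8): no conditioning environment matches → elsewhere allophone [s].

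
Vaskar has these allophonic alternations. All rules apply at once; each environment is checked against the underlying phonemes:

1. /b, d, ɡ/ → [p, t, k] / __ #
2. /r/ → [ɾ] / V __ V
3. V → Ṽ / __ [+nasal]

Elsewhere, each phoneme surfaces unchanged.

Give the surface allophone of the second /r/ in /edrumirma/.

/r/ (between /i/ and /m/) fails the environment for rule 2, so it stays [r].

[r]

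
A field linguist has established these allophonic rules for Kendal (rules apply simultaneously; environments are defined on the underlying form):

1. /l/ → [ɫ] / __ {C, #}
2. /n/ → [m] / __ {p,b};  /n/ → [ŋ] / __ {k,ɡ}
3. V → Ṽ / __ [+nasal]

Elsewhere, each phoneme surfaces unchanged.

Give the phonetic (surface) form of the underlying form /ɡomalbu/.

[ɡõmaɫbu]

/ɡ/ (word-initial): no rule targets it → [ɡ].
/o/ meets the environment for rule 3 (before a nasal consonant) → [õ].
/m/ stays [m].
/a/ (between /m/ and /l/) is in the target of rule 3 but the environment (before a nasal consonant) is not met → [a].
/l/ (between /a/ and /b/): word-finally or immediately before a consonant, so rule 1 applies → [ɫ].
/b/ (between /l/ and /u/): no rule targets it → [b].
/u/ (word-final) is in the target of rule 3 but the environment (before a nasal consonant) is not met → [u].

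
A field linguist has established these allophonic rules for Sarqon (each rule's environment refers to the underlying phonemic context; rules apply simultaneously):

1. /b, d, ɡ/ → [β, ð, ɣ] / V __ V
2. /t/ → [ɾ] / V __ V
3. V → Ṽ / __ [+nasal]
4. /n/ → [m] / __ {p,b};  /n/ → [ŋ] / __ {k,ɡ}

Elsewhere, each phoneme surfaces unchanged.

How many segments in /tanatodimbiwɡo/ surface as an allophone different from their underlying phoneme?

Segments that undergo a rule: /a/ → [ã] (rule 3); /t/ → [ɾ] (rule 2); /d/ → [ð] (rule 1); /i/ → [ĩ] (rule 3).
All other segments surface unchanged.

4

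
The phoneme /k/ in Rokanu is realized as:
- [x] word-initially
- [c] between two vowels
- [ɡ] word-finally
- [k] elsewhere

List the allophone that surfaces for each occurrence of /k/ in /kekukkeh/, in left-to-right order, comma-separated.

Occurrence 1 (position 1): word-initially → [x].
Occurrence 2 (position 3): between two vowels → [c].
Occurrence 3 (position 5): no conditioning environment matches → elsewhere allophone [k].
Occurrence 4 (position 6): no conditioning environment matches → elsewhere allophone [k].

[x], [c], [k], [k]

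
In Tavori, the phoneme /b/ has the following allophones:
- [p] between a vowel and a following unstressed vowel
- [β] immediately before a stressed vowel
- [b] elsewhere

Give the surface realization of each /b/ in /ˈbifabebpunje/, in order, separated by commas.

Occurrence 1 (position 1): immediately before a stressed vowel → [β].
Occurrence 2 (position 5): between a vowel and a following unstressed vowel → [p].
Occurrence 3 (position 7): no conditioning environment matches → elsewhere allophone [b].

[β], [p], [b]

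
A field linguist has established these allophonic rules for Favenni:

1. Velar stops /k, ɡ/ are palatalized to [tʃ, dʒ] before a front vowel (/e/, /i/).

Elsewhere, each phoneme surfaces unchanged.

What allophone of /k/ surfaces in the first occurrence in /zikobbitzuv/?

/k/ (between /i/ and /o/): rule 1 targets it, but not before a front vowel → unchanged [k].

[k]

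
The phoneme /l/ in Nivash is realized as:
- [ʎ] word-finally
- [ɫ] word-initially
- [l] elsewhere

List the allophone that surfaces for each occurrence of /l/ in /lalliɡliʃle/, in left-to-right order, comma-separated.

[ɫ], [l], [l], [l], [l]

Occurrence 1 (position 1): word-initially → [ɫ].
Occurrence 2 (position 3): no conditioning environment matches → elsewhere allophone [l].
Occurrence 3 (position 4): no conditioning environment matches → elsewhere allophone [l].
Occurrence 4 (position 7): no conditioning environment matches → elsewhere allophone [l].
Occurrence 5 (position 10): no conditioning environment matches → elsewhere allophone [l].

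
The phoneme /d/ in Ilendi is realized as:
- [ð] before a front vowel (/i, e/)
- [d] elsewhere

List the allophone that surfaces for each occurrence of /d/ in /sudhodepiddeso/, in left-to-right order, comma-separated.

[d], [ð], [d], [ð]

Occurrence 1 (position 3): no conditioning environment matches → elsewhere allophone [d].
Occurrence 2 (position 6): before a front vowel (/i, e/) → [ð].
Occurrence 3 (position 10): no conditioning environment matches → elsewhere allophone [d].
Occurrence 4 (position 11): before a front vowel (/i, e/) → [ð].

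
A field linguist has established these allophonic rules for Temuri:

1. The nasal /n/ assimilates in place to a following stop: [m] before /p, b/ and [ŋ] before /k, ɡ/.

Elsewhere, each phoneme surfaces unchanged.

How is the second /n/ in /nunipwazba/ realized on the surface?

[n]

/n/ (between /u/ and /i/) fails the environment for rule 1, so it stays [n].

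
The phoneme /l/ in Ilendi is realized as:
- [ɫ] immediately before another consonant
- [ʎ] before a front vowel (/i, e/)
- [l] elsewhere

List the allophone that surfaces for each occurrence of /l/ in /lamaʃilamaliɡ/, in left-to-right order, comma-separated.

Occurrence 1 (position 1): no conditioning environment matches → elsewhere allophone [l].
Occurrence 2 (position 7): no conditioning environment matches → elsewhere allophone [l].
Occurrence 3 (position 11): before a front vowel (/i, e/) → [ʎ].

[l], [l], [ʎ]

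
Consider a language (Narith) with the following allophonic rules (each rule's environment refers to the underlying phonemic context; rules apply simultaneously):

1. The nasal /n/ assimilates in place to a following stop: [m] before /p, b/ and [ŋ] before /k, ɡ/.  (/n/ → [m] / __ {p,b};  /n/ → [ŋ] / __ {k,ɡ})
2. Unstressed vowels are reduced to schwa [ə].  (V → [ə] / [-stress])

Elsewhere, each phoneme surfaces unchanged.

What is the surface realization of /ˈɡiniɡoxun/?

/ɡ/ — not in any rule's target class → [ɡ].
/i/ — between /ɡ/ and /n/; rule 2 does not apply here → [i].
/n/ (between /i/ and /i/) fails the environment for rule 1, so it stays [n].
/i/ (between /n/ and /ɡ/): in an unstressed syllable, so rule 2 applies → [ə].
/ɡ/ — not in any rule's target class → [ɡ].
/o/ — between /ɡ/ and /x/, in an unstressed syllable — surfaces as [ə] (rule 2).
/x/ stays [x].
/u/ (between /x/ and /n/): in an unstressed syllable, so rule 2 applies → [ə].
/n/ (word-final): rule 1 targets it, but not before a labial or velar stop → unchanged [n].

[ˈɡinəɡəxən]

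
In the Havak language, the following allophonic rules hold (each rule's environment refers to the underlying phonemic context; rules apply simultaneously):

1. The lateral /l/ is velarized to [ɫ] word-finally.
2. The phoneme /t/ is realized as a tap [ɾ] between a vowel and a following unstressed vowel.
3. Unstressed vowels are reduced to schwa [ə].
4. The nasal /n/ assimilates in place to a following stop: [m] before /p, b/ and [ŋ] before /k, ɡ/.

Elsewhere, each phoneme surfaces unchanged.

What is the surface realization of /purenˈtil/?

/u/ (between /p/ and /r/): in an unstressed syllable, so rule 3 applies → [ə].
/e/ (between /r/ and /n/) occurs in an unstressed syllable → [ə] by rule 3.
/n/ (between /e/ and /t/) fails the environment for rule 4, so it stays [n].
/t/ (between /n/ and /i/): rule 2 targets it, but not between a vowel and a following unstressed vowel → unchanged [t].
/i/ (between /t/ and /l/) is in the target of rule 3 but the environment (in an unstressed syllable) is not met → [i].
/l/ — word-final, word-finally — surfaces as [ɫ] (rule 1).

[pərənˈtiɫ]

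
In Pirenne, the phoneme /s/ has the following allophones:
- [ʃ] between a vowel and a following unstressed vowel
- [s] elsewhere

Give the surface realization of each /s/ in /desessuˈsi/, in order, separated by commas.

[ʃ], [s], [s], [s]

Occurrence 1 (position 3): between a vowel and a following unstressed vowel → [ʃ].
Occurrence 2 (position 5): no conditioning environment matches → elsewhere allophone [s].
Occurrence 3 (position 6): no conditioning environment matches → elsewhere allophone [s].
Occurrence 4 (position 8): no conditioning environment matches → elsewhere allophone [s].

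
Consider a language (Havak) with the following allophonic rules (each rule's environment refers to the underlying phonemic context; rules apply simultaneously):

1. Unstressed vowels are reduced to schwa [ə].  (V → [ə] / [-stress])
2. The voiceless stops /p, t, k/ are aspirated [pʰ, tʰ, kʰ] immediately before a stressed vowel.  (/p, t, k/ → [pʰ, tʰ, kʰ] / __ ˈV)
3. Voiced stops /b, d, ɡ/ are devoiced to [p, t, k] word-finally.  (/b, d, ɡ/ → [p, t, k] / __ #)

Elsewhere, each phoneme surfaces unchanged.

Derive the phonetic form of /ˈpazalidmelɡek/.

/p/ — word-initial, immediately before a stressed vowel — surfaces as [pʰ] (rule 2).
/a/ (between /p/ and /z/): rule 1 targets it, but not in an unstressed syllable → unchanged [a].
/z/ stays [z].
/a/ (between /z/ and /l/) occurs in an unstressed syllable → [ə] by rule 1.
/l/ — not in any rule's target class → [l].
/i/ (between /l/ and /d/): in an unstressed syllable, so rule 1 applies → [ə].
/d/ — between /i/ and /m/; rule 3 does not apply here → [d].
/m/ (between /d/ and /e/): no rule targets it → [m].
/e/ (between /m/ and /l/) occurs in an unstressed syllable → [ə] by rule 1.
/l/ (between /e/ and /ɡ/): no rule targets it → [l].
/ɡ/ (between /l/ and /e/) fails the environment for rule 3, so it stays [ɡ].
/e/ meets the environment for rule 1 (in an unstressed syllable) → [ə].
/k/ (word-final) is in the target of rule 2 but the environment (immediately before a stressed vowel) is not met → [k].

[ˈpʰazələdməlɡək]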